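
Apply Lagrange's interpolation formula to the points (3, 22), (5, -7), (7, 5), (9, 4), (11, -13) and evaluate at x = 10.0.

Lagrange interpolation formula:
P(x) = Σ yᵢ × Lᵢ(x)
where Lᵢ(x) = Π_{j≠i} (x - xⱼ)/(xᵢ - xⱼ)

L_0(10.0) = (10.0 - 5)/(3 - 5) × (10.0 - 7)/(3 - 7) × (10.0 - 9)/(3 - 9) × (10.0 - 11)/(3 - 11) = -0.039062
L_1(10.0) = (10.0 - 3)/(5 - 3) × (10.0 - 7)/(5 - 7) × (10.0 - 9)/(5 - 9) × (10.0 - 11)/(5 - 11) = 0.218750
L_2(10.0) = (10.0 - 3)/(7 - 3) × (10.0 - 5)/(7 - 5) × (10.0 - 9)/(7 - 9) × (10.0 - 11)/(7 - 11) = -0.546875
L_3(10.0) = (10.0 - 3)/(9 - 3) × (10.0 - 5)/(9 - 5) × (10.0 - 7)/(9 - 7) × (10.0 - 11)/(9 - 11) = 1.093750
L_4(10.0) = (10.0 - 3)/(11 - 3) × (10.0 - 5)/(11 - 5) × (10.0 - 7)/(11 - 7) × (10.0 - 9)/(11 - 9) = 0.273438

P(10.0) = 22×L_0(10.0) + (-7)×L_1(10.0) + 5×L_2(10.0) + 4×L_3(10.0) + (-13)×L_4(10.0)
P(10.0) = -4.304688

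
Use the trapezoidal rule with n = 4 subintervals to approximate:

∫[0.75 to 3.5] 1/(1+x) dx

f(x) = 1/(1+x)
a = 0.75, b = 3.5, n = 4
h = (b - a)/n = 0.687500

Trapezoidal rule: (h/2)[f(x₀) + 2f(x₁) + 2f(x₂) + ... + f(xₙ)]

x_0 = 0.7500, f(x_0) = 0.571429, coefficient = 1
x_1 = 1.4375, f(x_1) = 0.410256, coefficient = 2
x_2 = 2.1250, f(x_2) = 0.320000, coefficient = 2
x_3 = 2.8125, f(x_3) = 0.262295, coefficient = 2
x_4 = 3.5000, f(x_4) = 0.222222, coefficient = 1

I ≈ (0.687500/2) × 2.778754 = 0.955197
Exact value: 0.944462
Error: 0.010735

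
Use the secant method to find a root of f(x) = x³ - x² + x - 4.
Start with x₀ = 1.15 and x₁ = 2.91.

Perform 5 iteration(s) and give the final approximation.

f(x) = x³ - x² + x - 4
x₀ = 1.15, x₁ = 2.91

Secant formula: x_{n+1} = x_n - f(x_n)(x_n - x_{n-1})/(f(x_n) - f(x_{n-1}))

Iteration 1:
  f(1.150000) = -2.651625
  f(2.910000) = 15.084071
  x_2 = 2.910000 - 15.084071×(2.910000 - 1.150000)/(15.084071 - (-2.651625))
       = 1.413134
Iteration 2:
  f(2.910000) = 15.084071
  f(1.413134) = -1.761860
  x_3 = 1.413134 - (-1.761860)×(1.413134 - 2.910000)/(-1.761860 - 15.084071)
       = 1.569686
Iteration 3:
  f(1.413134) = -1.761860
  f(1.569686) = -1.026657
  x_4 = 1.569686 - (-1.026657)×(1.569686 - 1.413134)/(-1.026657 - (-1.761860))
       = 1.788300
Iteration 4:
  f(1.569686) = -1.026657
  f(1.788300) = 0.309293
  x_5 = 1.788300 - 0.309293×(1.788300 - 1.569686)/(0.309293 - (-1.026657))
       = 1.737687
Iteration 5:
  f(1.788300) = 0.309293
  f(1.737687) = -0.034825
  x_6 = 1.737687 - (-0.034825)×(1.737687 - 1.788300)/(-0.034825 - 0.309293)
       = 1.742809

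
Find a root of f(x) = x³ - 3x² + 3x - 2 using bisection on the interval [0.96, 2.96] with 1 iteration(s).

f(x) = x³ - 3x² + 3x - 2
Initial interval: [0.96, 2.96]

Iteration 1:
  c_1 = (0.960000 + 2.960000)/2 = 1.960000
  f(c_1) = f(1.960000) = -0.115264
  f(a) × f(c) ≥ 0, new interval: [1.960000, 2.960000]

After 1 iteration(s), the approximation is c_1 = 1.960000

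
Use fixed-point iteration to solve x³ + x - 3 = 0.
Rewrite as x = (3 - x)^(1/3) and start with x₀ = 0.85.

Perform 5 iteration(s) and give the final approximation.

Equation: x³ + x - 3 = 0
Fixed-point form: x = (3 - x)^(1/3)
x₀ = 0.85

x_1 = g(0.850000) = 1.290663
x_2 = g(1.290663) = 1.195664
x_3 = g(1.195664) = 1.217416
x_4 = g(1.217416) = 1.212504
x_5 = g(1.212504) = 1.213617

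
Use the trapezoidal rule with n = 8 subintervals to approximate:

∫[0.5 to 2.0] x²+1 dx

f(x) = x²+1
a = 0.5, b = 2.0, n = 8
h = (b - a)/n = 0.187500

Trapezoidal rule: (h/2)[f(x₀) + 2f(x₁) + 2f(x₂) + ... + f(xₙ)]

x_0 = 0.5000, f(x_0) = 1.250000, coefficient = 1
x_1 = 0.6875, f(x_1) = 1.472656, coefficient = 2
x_2 = 0.8750, f(x_2) = 1.765625, coefficient = 2
x_3 = 1.0625, f(x_3) = 2.128906, coefficient = 2
x_4 = 1.2500, f(x_4) = 2.562500, coefficient = 2
x_5 = 1.4375, f(x_5) = 3.066406, coefficient = 2
x_6 = 1.6250, f(x_6) = 3.640625, coefficient = 2
x_7 = 1.8125, f(x_7) = 4.285156, coefficient = 2
x_8 = 2.0000, f(x_8) = 5.000000, coefficient = 1

I ≈ (0.187500/2) × 44.093750 = 4.133789
Exact value: 4.125000
Error: 0.008789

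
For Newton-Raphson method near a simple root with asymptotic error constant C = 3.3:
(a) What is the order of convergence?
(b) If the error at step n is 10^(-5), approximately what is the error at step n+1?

(a) Newton-Raphson has quadratic (order 2) convergence near simple roots.
    This means |e_{n+1}| ≈ C|e_n|².

(b) With |e_n| = 10^(-5) and C = 3.3:
    |e_{n+1}| ≈ 3.3 × (10^(-5))² = 3.3 × 10^(-10)

(a) 2 (quadratic); (b) |e_{n+1}| ≈ 3.300e-10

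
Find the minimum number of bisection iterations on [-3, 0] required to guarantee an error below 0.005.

We need (b-a)/2^n ≤ 0.005
(0 - (-3))/2^n ≤ 0.005
3/2^n ≤ 0.005
2^n ≥ 600
n ≥ log₂(600) = 9.23
n ≥ 10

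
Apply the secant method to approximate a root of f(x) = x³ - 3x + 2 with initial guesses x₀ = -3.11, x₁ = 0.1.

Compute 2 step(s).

f(x) = x³ - 3x + 2
x₀ = -3.11, x₁ = 0.1

Secant formula: x_{n+1} = x_n - f(x_n)(x_n - x_{n-1})/(f(x_n) - f(x_{n-1}))

Iteration 1:
  f(-3.110000) = -18.750231
  f(0.100000) = 1.701000
  x_2 = 0.100000 - 1.701000×(0.100000 - (-3.110000))/(1.701000 - (-18.750231))
       = -0.166987
Iteration 2:
  f(0.100000) = 1.701000
  f(-0.166987) = 2.496304
  x_3 = -0.166987 - 2.496304×(-0.166987 - 0.100000)/(2.496304 - 1.701000)
       = 0.671033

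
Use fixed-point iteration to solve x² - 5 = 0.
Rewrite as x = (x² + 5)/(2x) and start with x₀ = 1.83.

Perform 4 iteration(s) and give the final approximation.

Equation: x² - 5 = 0
Fixed-point form: x = (x² + 5)/(2x)
x₀ = 1.83

x_1 = g(1.830000) = 2.281120
x_2 = g(2.281120) = 2.236513
x_3 = g(2.236513) = 2.236068
x_4 = g(2.236068) = 2.236068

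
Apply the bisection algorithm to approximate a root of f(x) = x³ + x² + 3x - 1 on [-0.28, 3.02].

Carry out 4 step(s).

f(x) = x³ + x² + 3x - 1
Initial interval: [-0.28, 3.02]

Iteration 1:
  c_1 = (-0.280000 + 3.020000)/2 = 1.370000
  f(c_1) = f(1.370000) = 7.558253
  f(a) × f(c) < 0, new interval: [-0.280000, 1.370000]
Iteration 2:
  c_2 = (-0.280000 + 1.370000)/2 = 0.545000
  f(c_2) = f(0.545000) = 1.093904
  f(a) × f(c) < 0, new interval: [-0.280000, 0.545000]
Iteration 3:
  c_3 = (-0.280000 + 0.545000)/2 = 0.132500
  f(c_3) = f(0.132500) = -0.582618
  f(a) × f(c) ≥ 0, new interval: [0.132500, 0.545000]
Iteration 4:
  c_4 = (0.132500 + 0.545000)/2 = 0.338750
  f(c_4) = f(0.338750) = 0.169874
  f(a) × f(c) < 0, new interval: [0.132500, 0.338750]

After 4 iteration(s), the approximation is c_4 = 0.338750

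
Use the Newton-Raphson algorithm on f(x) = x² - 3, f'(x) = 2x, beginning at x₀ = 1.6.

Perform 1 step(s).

f(x) = x² - 3
f'(x) = 2x
x₀ = 1.6

Newton-Raphson formula: x_{n+1} = x_n - f(x_n)/f'(x_n)

Iteration 1:
  f(1.600000) = -0.440000
  f'(1.600000) = 3.200000
  x_1 = 1.600000 - (-0.440000)/3.200000 = 1.737500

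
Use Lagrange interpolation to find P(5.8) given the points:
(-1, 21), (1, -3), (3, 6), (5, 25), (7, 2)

Lagrange interpolation formula:
P(x) = Σ yᵢ × Lᵢ(x)
where Lᵢ(x) = Π_{j≠i} (x - xⱼ)/(xᵢ - xⱼ)

L_0(5.8) = (5.8 - 1)/(-1 - 1) × (5.8 - 3)/(-1 - 3) × (5.8 - 5)/(-1 - 5) × (5.8 - 7)/(-1 - 7) = -0.033600
L_1(5.8) = (5.8 - (-1))/(1 - (-1)) × (5.8 - 3)/(1 - 3) × (5.8 - 5)/(1 - 5) × (5.8 - 7)/(1 - 7) = 0.190400
L_2(5.8) = (5.8 - (-1))/(3 - (-1)) × (5.8 - 1)/(3 - 1) × (5.8 - 5)/(3 - 5) × (5.8 - 7)/(3 - 7) = -0.489600
L_3(5.8) = (5.8 - (-1))/(5 - (-1)) × (5.8 - 1)/(5 - 1) × (5.8 - 3)/(5 - 3) × (5.8 - 7)/(5 - 7) = 1.142400
L_4(5.8) = (5.8 - (-1))/(7 - (-1)) × (5.8 - 1)/(7 - 1) × (5.8 - 3)/(7 - 3) × (5.8 - 5)/(7 - 5) = 0.190400

P(5.8) = 21×L_0(5.8) + (-3)×L_1(5.8) + 6×L_2(5.8) + 25×L_3(5.8) + 2×L_4(5.8)
P(5.8) = 24.726400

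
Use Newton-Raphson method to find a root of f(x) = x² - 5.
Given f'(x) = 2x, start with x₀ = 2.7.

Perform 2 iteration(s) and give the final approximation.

f(x) = x² - 5
f'(x) = 2x
x₀ = 2.7

Newton-Raphson formula: x_{n+1} = x_n - f(x_n)/f'(x_n)

Iteration 1:
  f(2.700000) = 2.290000
  f'(2.700000) = 5.400000
  x_1 = 2.700000 - 2.290000/5.400000 = 2.275926
Iteration 2:
  f(2.275926) = 0.179839
  f'(2.275926) = 4.551852
  x_2 = 2.275926 - 0.179839/4.551852 = 2.236417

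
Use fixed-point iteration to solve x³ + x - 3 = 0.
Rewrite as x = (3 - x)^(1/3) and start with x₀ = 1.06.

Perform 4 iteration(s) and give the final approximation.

Equation: x³ + x - 3 = 0
Fixed-point form: x = (3 - x)^(1/3)
x₀ = 1.06

x_1 = g(1.060000) = 1.247194
x_2 = g(1.247194) = 1.205715
x_3 = g(1.205715) = 1.215152
x_4 = g(1.215152) = 1.213018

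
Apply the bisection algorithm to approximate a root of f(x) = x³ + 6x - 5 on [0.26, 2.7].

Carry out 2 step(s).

f(x) = x³ + 6x - 5
Initial interval: [0.26, 2.7]

Iteration 1:
  c_1 = (0.260000 + 2.700000)/2 = 1.480000
  f(c_1) = f(1.480000) = 7.121792
  f(a) × f(c) < 0, new interval: [0.260000, 1.480000]
Iteration 2:
  c_2 = (0.260000 + 1.480000)/2 = 0.870000
  f(c_2) = f(0.870000) = 0.878503
  f(a) × f(c) < 0, new interval: [0.260000, 0.870000]

After 2 iteration(s), the approximation is c_2 = 0.870000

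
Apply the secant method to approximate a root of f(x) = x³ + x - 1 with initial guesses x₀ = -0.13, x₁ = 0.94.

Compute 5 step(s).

f(x) = x³ + x - 1
x₀ = -0.13, x₁ = 0.94

Secant formula: x_{n+1} = x_n - f(x_n)(x_n - x_{n-1})/(f(x_n) - f(x_{n-1}))

Iteration 1:
  f(-0.130000) = -1.132197
  f(0.940000) = 0.770584
  x_2 = 0.940000 - 0.770584×(0.940000 - (-0.130000))/(0.770584 - (-1.132197))
       = 0.506674
Iteration 2:
  f(0.940000) = 0.770584
  f(0.506674) = -0.363254
  x_3 = 0.506674 - (-0.363254)×(0.506674 - 0.940000)/(-0.363254 - 0.770584)
       = 0.645501
Iteration 3:
  f(0.506674) = -0.363254
  f(0.645501) = -0.085537
  x_4 = 0.645501 - (-0.085537)×(0.645501 - 0.506674)/(-0.085537 - (-0.363254))
       = 0.688260
Iteration 4:
  f(0.645501) = -0.085537
  f(0.688260) = 0.014290
  x_5 = 0.688260 - 0.014290×(0.688260 - 0.645501)/(0.014290 - (-0.085537))
       = 0.682139
Iteration 5:
  f(0.688260) = 0.014290
  f(0.682139) = -0.000452
  x_6 = 0.682139 - (-0.000452)×(0.682139 - 0.688260)/(-0.000452 - 0.014290)
       = 0.682327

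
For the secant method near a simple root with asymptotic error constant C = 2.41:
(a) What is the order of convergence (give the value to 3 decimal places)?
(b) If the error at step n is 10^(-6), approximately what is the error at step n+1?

(a) Secant method has superlinear convergence with order φ = (1+√5)/2 ≈ 1.618.
    This means |e_{n+1}| ≈ C|e_n|^1.618.

(b) With |e_n| = 10^(-6) and C = 2.41:
    |e_{n+1}| ≈ 2.41 × (10^(-6))^1.618 = 2.41 × 10^(-9.71)

(a) ≈ 1.618 (golden ratio); (b) |e_{n+1}| ≈ 4.719e-10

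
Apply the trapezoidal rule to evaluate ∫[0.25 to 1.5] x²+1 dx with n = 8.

f(x) = x²+1
a = 0.25, b = 1.5, n = 8
h = (b - a)/n = 0.156250

Trapezoidal rule: (h/2)[f(x₀) + 2f(x₁) + 2f(x₂) + ... + f(xₙ)]

x_0 = 0.2500, f(x_0) = 1.062500, coefficient = 1
x_1 = 0.4062, f(x_1) = 1.165039, coefficient = 2
x_2 = 0.5625, f(x_2) = 1.316406, coefficient = 2
x_3 = 0.7188, f(x_3) = 1.516602, coefficient = 2
x_4 = 0.8750, f(x_4) = 1.765625, coefficient = 2
x_5 = 1.0312, f(x_5) = 2.063477, coefficient = 2
x_6 = 1.1875, f(x_6) = 2.410156, coefficient = 2
x_7 = 1.3438, f(x_7) = 2.805664, coefficient = 2
x_8 = 1.5000, f(x_8) = 3.250000, coefficient = 1

I ≈ (0.156250/2) × 30.398438 = 2.374878
Exact value: 2.369792
Error: 0.005086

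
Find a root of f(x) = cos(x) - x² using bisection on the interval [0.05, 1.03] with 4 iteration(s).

f(x) = cos(x) - x²
Initial interval: [0.05, 1.03]

Iteration 1:
  c_1 = (0.050000 + 1.030000)/2 = 0.540000
  f(c_1) = f(0.540000) = 0.566109
  f(a) × f(c) ≥ 0, new interval: [0.540000, 1.030000]
Iteration 2:
  c_2 = (0.540000 + 1.030000)/2 = 0.785000
  f(c_2) = f(0.785000) = 0.091163
  f(a) × f(c) ≥ 0, new interval: [0.785000, 1.030000]
Iteration 3:
  c_3 = (0.785000 + 1.030000)/2 = 0.907500
  f(c_3) = f(0.907500) = -0.207839
  f(a) × f(c) < 0, new interval: [0.785000, 0.907500]
Iteration 4:
  c_4 = (0.785000 + 0.907500)/2 = 0.846250
  f(c_4) = f(0.846250) = -0.053343
  f(a) × f(c) < 0, new interval: [0.785000, 0.846250]

After 4 iteration(s), the approximation is c_4 = 0.846250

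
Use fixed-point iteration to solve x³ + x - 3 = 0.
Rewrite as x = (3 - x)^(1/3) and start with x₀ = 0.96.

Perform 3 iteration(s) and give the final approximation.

Equation: x³ + x - 3 = 0
Fixed-point form: x = (3 - x)^(1/3)
x₀ = 0.96

x_1 = g(0.960000) = 1.268265
x_2 = g(1.268265) = 1.200864
x_3 = g(1.200864) = 1.216246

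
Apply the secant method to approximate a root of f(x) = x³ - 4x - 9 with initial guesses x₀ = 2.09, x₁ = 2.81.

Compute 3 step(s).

f(x) = x³ - 4x - 9
x₀ = 2.09, x₁ = 2.81

Secant formula: x_{n+1} = x_n - f(x_n)(x_n - x_{n-1})/(f(x_n) - f(x_{n-1}))

Iteration 1:
  f(2.090000) = -8.230671
  f(2.810000) = 1.948041
  x_2 = 2.810000 - 1.948041×(2.810000 - 2.090000)/(1.948041 - (-8.230671))
       = 2.672204
Iteration 2:
  f(2.810000) = 1.948041
  f(2.672204) = -0.607484
  x_3 = 2.672204 - (-0.607484)×(2.672204 - 2.810000)/(-0.607484 - 1.948041)
       = 2.704960
Iteration 3:
  f(2.672204) = -0.607484
  f(2.704960) = -0.028170
  x_4 = 2.704960 - (-0.028170)×(2.704960 - 2.672204)/(-0.028170 - (-0.607484))
       = 2.706553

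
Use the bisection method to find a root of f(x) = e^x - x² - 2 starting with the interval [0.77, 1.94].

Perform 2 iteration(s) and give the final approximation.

f(x) = e^x - x² - 2
Initial interval: [0.77, 1.94]

Iteration 1:
  c_1 = (0.770000 + 1.940000)/2 = 1.355000
  f(c_1) = f(1.355000) = 0.040736
  f(a) × f(c) < 0, new interval: [0.770000, 1.355000]
Iteration 2:
  c_2 = (0.770000 + 1.355000)/2 = 1.062500
  f(c_2) = f(1.062500) = -0.235310
  f(a) × f(c) ≥ 0, new interval: [1.062500, 1.355000]

After 2 iteration(s), the approximation is c_2 = 1.062500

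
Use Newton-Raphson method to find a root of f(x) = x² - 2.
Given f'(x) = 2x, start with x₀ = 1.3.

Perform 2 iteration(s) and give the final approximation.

f(x) = x² - 2
f'(x) = 2x
x₀ = 1.3

Newton-Raphson formula: x_{n+1} = x_n - f(x_n)/f'(x_n)

Iteration 1:
  f(1.300000) = -0.310000
  f'(1.300000) = 2.600000
  x_1 = 1.300000 - (-0.310000)/2.600000 = 1.419231
Iteration 2:
  f(1.419231) = 0.014216
  f'(1.419231) = 2.838462
  x_2 = 1.419231 - 0.014216/2.838462 = 1.414222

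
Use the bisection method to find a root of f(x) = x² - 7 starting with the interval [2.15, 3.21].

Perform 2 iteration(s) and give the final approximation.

f(x) = x² - 7
Initial interval: [2.15, 3.21]

Iteration 1:
  c_1 = (2.150000 + 3.210000)/2 = 2.680000
  f(c_1) = f(2.680000) = 0.182400
  f(a) × f(c) < 0, new interval: [2.150000, 2.680000]
Iteration 2:
  c_2 = (2.150000 + 2.680000)/2 = 2.415000
  f(c_2) = f(2.415000) = -1.167775
  f(a) × f(c) ≥ 0, new interval: [2.415000, 2.680000]

After 2 iteration(s), the approximation is c_2 = 2.415000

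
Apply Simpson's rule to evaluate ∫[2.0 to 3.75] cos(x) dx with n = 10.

f(x) = cos(x)
a = 2.0, b = 3.75, n = 10
h = (b - a)/n = 0.175000

Simpson's rule: (h/3)[f(x₀) + 4f(x₁) + 2f(x₂) + ... + f(xₙ)]

x_0 = 2.0000, f(x_0) = -0.416147, coefficient = 1
x_1 = 2.1750, f(x_1) = -0.568107, coefficient = 4
x_2 = 2.3500, f(x_2) = -0.702713, coefficient = 2
x_3 = 2.5250, f(x_3) = -0.815854, coefficient = 4
x_4 = 2.7000, f(x_4) = -0.904072, coefficient = 2
x_5 = 2.8750, f(x_5) = -0.964674, coefficient = 4
x_6 = 3.0500, f(x_6) = -0.995808, coefficient = 2
x_7 = 3.2250, f(x_7) = -0.996524, coefficient = 4
x_8 = 3.4000, f(x_8) = -0.966798, coefficient = 2
x_9 = 3.5750, f(x_9) = -0.907540, coefficient = 4
x_10 = 3.7500, f(x_10) = -0.820559, coefficient = 1

I ≈ (0.175000/3) × -25.386283 = -1.480866
Exact value: -1.480859
Error: 0.000008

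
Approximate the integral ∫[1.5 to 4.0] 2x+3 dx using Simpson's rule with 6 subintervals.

f(x) = 2x+3
a = 1.5, b = 4.0, n = 6
h = (b - a)/n = 0.416667

Simpson's rule: (h/3)[f(x₀) + 4f(x₁) + 2f(x₂) + ... + f(xₙ)]

x_0 = 1.5000, f(x_0) = 6.000000, coefficient = 1
x_1 = 1.9167, f(x_1) = 6.833333, coefficient = 4
x_2 = 2.3333, f(x_2) = 7.666667, coefficient = 2
x_3 = 2.7500, f(x_3) = 8.500000, coefficient = 4
x_4 = 3.1667, f(x_4) = 9.333333, coefficient = 2
x_5 = 3.5833, f(x_5) = 10.166667, coefficient = 4
x_6 = 4.0000, f(x_6) = 11.000000, coefficient = 1

I ≈ (0.416667/3) × 153.000000 = 21.250000
Exact value: 21.250000
Error: 0.000000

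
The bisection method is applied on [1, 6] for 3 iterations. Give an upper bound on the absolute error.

Bisection error bound: |error| ≤ (b-a)/2^n
|error| ≤ (6 - 1)/2^3 = 5/2^3
|error| ≤ 0.6250000000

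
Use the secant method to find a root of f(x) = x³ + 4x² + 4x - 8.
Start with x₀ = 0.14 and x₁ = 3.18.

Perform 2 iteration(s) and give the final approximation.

f(x) = x³ + 4x² + 4x - 8
x₀ = 0.14, x₁ = 3.18

Secant formula: x_{n+1} = x_n - f(x_n)(x_n - x_{n-1})/(f(x_n) - f(x_{n-1}))

Iteration 1:
  f(0.140000) = -7.358856
  f(3.180000) = 77.327032
  x_2 = 3.180000 - 77.327032×(3.180000 - 0.140000)/(77.327032 - (-7.358856))
       = 0.404164
Iteration 2:
  f(3.180000) = 77.327032
  f(0.404164) = -5.663934
  x_3 = 0.404164 - (-5.663934)×(0.404164 - 3.180000)/(-5.663934 - 77.327032)
       = 0.593608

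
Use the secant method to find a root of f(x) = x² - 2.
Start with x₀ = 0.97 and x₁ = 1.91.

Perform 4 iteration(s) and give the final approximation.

f(x) = x² - 2
x₀ = 0.97, x₁ = 1.91

Secant formula: x_{n+1} = x_n - f(x_n)(x_n - x_{n-1})/(f(x_n) - f(x_{n-1}))

Iteration 1:
  f(0.970000) = -1.059100
  f(1.910000) = 1.648100
  x_2 = 1.910000 - 1.648100×(1.910000 - 0.970000)/(1.648100 - (-1.059100))
       = 1.337743
Iteration 2:
  f(1.910000) = 1.648100
  f(1.337743) = -0.210444
  x_3 = 1.337743 - (-0.210444)×(1.337743 - 1.910000)/(-0.210444 - 1.648100)
       = 1.402540
Iteration 3:
  f(1.337743) = -0.210444
  f(1.402540) = -0.032882
  x_4 = 1.402540 - (-0.032882)×(1.402540 - 1.337743)/(-0.032882 - (-0.210444))
       = 1.414539
Iteration 4:
  f(1.402540) = -0.032882
  f(1.414539) = 0.000922
  x_5 = 1.414539 - 0.000922×(1.414539 - 1.402540)/(0.000922 - (-0.032882))
       = 1.414212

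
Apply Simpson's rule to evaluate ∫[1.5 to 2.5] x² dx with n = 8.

f(x) = x²
a = 1.5, b = 2.5, n = 8
h = (b - a)/n = 0.125000

Simpson's rule: (h/3)[f(x₀) + 4f(x₁) + 2f(x₂) + ... + f(xₙ)]

x_0 = 1.5000, f(x_0) = 2.250000, coefficient = 1
x_1 = 1.6250, f(x_1) = 2.640625, coefficient = 4
x_2 = 1.7500, f(x_2) = 3.062500, coefficient = 2
x_3 = 1.8750, f(x_3) = 3.515625, coefficient = 4
x_4 = 2.0000, f(x_4) = 4.000000, coefficient = 2
x_5 = 2.1250, f(x_5) = 4.515625, coefficient = 4
x_6 = 2.2500, f(x_6) = 5.062500, coefficient = 2
x_7 = 2.3750, f(x_7) = 5.640625, coefficient = 4
x_8 = 2.5000, f(x_8) = 6.250000, coefficient = 1

I ≈ (0.125000/3) × 98.000000 = 4.083333
Exact value: 4.083333
Error: 0.000000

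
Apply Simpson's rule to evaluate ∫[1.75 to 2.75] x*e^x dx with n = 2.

f(x) = x*e^x
a = 1.75, b = 2.75, n = 2
h = (b - a)/n = 0.500000

Simpson's rule: (h/3)[f(x₀) + 4f(x₁) + 2f(x₂) + ... + f(xₙ)]

x_0 = 1.7500, f(x_0) = 10.070555, coefficient = 1
x_1 = 2.2500, f(x_1) = 21.347406, coefficient = 4
x_2 = 2.7500, f(x_2) = 43.017238, coefficient = 1

I ≈ (0.500000/3) × 138.477415 = 23.079569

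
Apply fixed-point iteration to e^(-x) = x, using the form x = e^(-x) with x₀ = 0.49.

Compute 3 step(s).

Equation: e^(-x) = x
Fixed-point form: x = e^(-x)
x₀ = 0.49

x_1 = g(0.490000) = 0.612626
x_2 = g(0.612626) = 0.541926
x_3 = g(0.541926) = 0.581627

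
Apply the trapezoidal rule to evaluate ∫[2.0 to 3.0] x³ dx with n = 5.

f(x) = x³
a = 2.0, b = 3.0, n = 5
h = (b - a)/n = 0.200000

Trapezoidal rule: (h/2)[f(x₀) + 2f(x₁) + 2f(x₂) + ... + f(xₙ)]

x_0 = 2.0000, f(x_0) = 8.000000, coefficient = 1
x_1 = 2.2000, f(x_1) = 10.648000, coefficient = 2
x_2 = 2.4000, f(x_2) = 13.824000, coefficient = 2
x_3 = 2.6000, f(x_3) = 17.576000, coefficient = 2
x_4 = 2.8000, f(x_4) = 21.952000, coefficient = 2
x_5 = 3.0000, f(x_5) = 27.000000, coefficient = 1

I ≈ (0.200000/2) × 163.000000 = 16.300000
Exact value: 16.250000
Error: 0.050000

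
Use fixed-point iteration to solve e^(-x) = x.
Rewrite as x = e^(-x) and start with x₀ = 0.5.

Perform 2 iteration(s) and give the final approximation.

Equation: e^(-x) = x
Fixed-point form: x = e^(-x)
x₀ = 0.5

x_1 = g(0.500000) = 0.606531
x_2 = g(0.606531) = 0.545239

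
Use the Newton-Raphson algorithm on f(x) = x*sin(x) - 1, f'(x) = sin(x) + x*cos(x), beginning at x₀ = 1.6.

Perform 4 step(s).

f(x) = x*sin(x) - 1
f'(x) = sin(x) + x*cos(x)
x₀ = 1.6

Newton-Raphson formula: x_{n+1} = x_n - f(x_n)/f'(x_n)

Iteration 1:
  f(1.600000) = 0.599318
  f'(1.600000) = 0.952854
  x_1 = 1.600000 - 0.599318/0.952854 = 0.971029
Iteration 2:
  f(0.971029) = -0.198448
  f'(0.971029) = 1.373565
  x_2 = 0.971029 - (-0.198448)/1.373565 = 1.115505
Iteration 3:
  f(1.115505) = 0.001872
  f'(1.115505) = 1.388647
  x_3 = 1.115505 - 0.001872/1.388647 = 1.114157
Iteration 4:
  f(1.114157) = 0.000000
  f'(1.114157) = 1.388809
  x_4 = 1.114157 - 0.000000/1.388809 = 1.114157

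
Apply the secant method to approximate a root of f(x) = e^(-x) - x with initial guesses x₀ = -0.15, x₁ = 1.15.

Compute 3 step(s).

f(x) = e^(-x) - x
x₀ = -0.15, x₁ = 1.15

Secant formula: x_{n+1} = x_n - f(x_n)(x_n - x_{n-1})/(f(x_n) - f(x_{n-1}))

Iteration 1:
  f(-0.150000) = 1.311834
  f(1.150000) = -0.833363
  x_2 = 1.150000 - (-0.833363)×(1.150000 - (-0.150000))/(-0.833363 - 1.311834)
       = 0.644978
Iteration 2:
  f(1.150000) = -0.833363
  f(0.644978) = -0.120304
  x_3 = 0.644978 - (-0.120304)×(0.644978 - 1.150000)/(-0.120304 - (-0.833363))
       = 0.559773
Iteration 3:
  f(0.644978) = -0.120304
  f(0.559773) = 0.011566
  x_4 = 0.559773 - 0.011566×(0.559773 - 0.644978)/(0.011566 - (-0.120304))
       = 0.567246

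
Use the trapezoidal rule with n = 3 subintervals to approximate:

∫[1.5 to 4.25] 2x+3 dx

f(x) = 2x+3
a = 1.5, b = 4.25, n = 3
h = (b - a)/n = 0.916667

Trapezoidal rule: (h/2)[f(x₀) + 2f(x₁) + 2f(x₂) + ... + f(xₙ)]

x_0 = 1.5000, f(x_0) = 6.000000, coefficient = 1
x_1 = 2.4167, f(x_1) = 7.833333, coefficient = 2
x_2 = 3.3333, f(x_2) = 9.666667, coefficient = 2
x_3 = 4.2500, f(x_3) = 11.500000, coefficient = 1

I ≈ (0.916667/2) × 52.500000 = 24.062500
Exact value: 24.062500
Error: 0.000000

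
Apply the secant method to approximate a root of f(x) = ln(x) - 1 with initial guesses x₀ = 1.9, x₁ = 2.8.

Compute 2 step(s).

f(x) = ln(x) - 1
x₀ = 1.9, x₁ = 2.8

Secant formula: x_{n+1} = x_n - f(x_n)(x_n - x_{n-1})/(f(x_n) - f(x_{n-1}))

Iteration 1:
  f(1.900000) = -0.358146
  f(2.800000) = 0.029619
  x_2 = 2.800000 - 0.029619×(2.800000 - 1.900000)/(0.029619 - (-0.358146))
       = 2.731254
Iteration 2:
  f(2.800000) = 0.029619
  f(2.731254) = 0.004761
  x_3 = 2.731254 - 0.004761×(2.731254 - 2.800000)/(0.004761 - 0.029619)
       = 2.718088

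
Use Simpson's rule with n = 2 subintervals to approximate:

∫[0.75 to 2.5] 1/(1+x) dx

f(x) = 1/(1+x)
a = 0.75, b = 2.5, n = 2
h = (b - a)/n = 0.875000

Simpson's rule: (h/3)[f(x₀) + 4f(x₁) + 2f(x₂) + ... + f(xₙ)]

x_0 = 0.7500, f(x_0) = 0.571429, coefficient = 1
x_1 = 1.6250, f(x_1) = 0.380952, coefficient = 4
x_2 = 2.5000, f(x_2) = 0.285714, coefficient = 1

I ≈ (0.875000/3) × 2.380952 = 0.694444
Exact value: 0.693147
Error: 0.001297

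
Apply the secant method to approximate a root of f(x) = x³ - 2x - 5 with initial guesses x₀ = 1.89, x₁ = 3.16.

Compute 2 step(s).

f(x) = x³ - 2x - 5
x₀ = 1.89, x₁ = 3.16

Secant formula: x_{n+1} = x_n - f(x_n)(x_n - x_{n-1})/(f(x_n) - f(x_{n-1}))

Iteration 1:
  f(1.890000) = -2.028731
  f(3.160000) = 20.234496
  x_2 = 3.160000 - 20.234496×(3.160000 - 1.890000)/(20.234496 - (-2.028731))
       = 2.005728
Iteration 2:
  f(3.160000) = 20.234496
  f(2.005728) = -0.942519
  x_3 = 2.005728 - (-0.942519)×(2.005728 - 3.160000)/(-0.942519 - 20.234496)
       = 2.057101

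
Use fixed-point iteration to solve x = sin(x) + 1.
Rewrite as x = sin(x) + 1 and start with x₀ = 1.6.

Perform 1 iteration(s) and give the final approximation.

Equation: x = sin(x) + 1
Fixed-point form: x = sin(x) + 1
x₀ = 1.6

x_1 = g(1.600000) = 1.999574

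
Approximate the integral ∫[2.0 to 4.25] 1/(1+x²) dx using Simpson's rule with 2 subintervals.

f(x) = 1/(1+x²)
a = 2.0, b = 4.25, n = 2
h = (b - a)/n = 1.125000

Simpson's rule: (h/3)[f(x₀) + 4f(x₁) + 2f(x₂) + ... + f(xₙ)]

x_0 = 2.0000, f(x_0) = 0.200000, coefficient = 1
x_1 = 3.1250, f(x_1) = 0.092888, coefficient = 4
x_2 = 4.2500, f(x_2) = 0.052459, coefficient = 1

I ≈ (1.125000/3) × 0.624012 = 0.234004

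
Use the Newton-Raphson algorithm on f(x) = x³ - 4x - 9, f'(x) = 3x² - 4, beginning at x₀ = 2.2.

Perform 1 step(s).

f(x) = x³ - 4x - 9
f'(x) = 3x² - 4
x₀ = 2.2

Newton-Raphson formula: x_{n+1} = x_n - f(x_n)/f'(x_n)

Iteration 1:
  f(2.200000) = -7.152000
  f'(2.200000) = 10.520000
  x_1 = 2.200000 - (-7.152000)/10.520000 = 2.879848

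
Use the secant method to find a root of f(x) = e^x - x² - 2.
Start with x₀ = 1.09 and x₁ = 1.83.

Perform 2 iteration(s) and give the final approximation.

f(x) = e^x - x² - 2
x₀ = 1.09, x₁ = 1.83

Secant formula: x_{n+1} = x_n - f(x_n)(x_n - x_{n-1})/(f(x_n) - f(x_{n-1}))

Iteration 1:
  f(1.090000) = -0.213826
  f(1.830000) = 0.884987
  x_2 = 1.830000 - 0.884987×(1.830000 - 1.090000)/(0.884987 - (-0.213826))
       = 1.234002
Iteration 2:
  f(1.830000) = 0.884987
  f(1.234002) = -0.087812
  x_3 = 1.234002 - (-0.087812)×(1.234002 - 1.830000)/(-0.087812 - 0.884987)
       = 1.287801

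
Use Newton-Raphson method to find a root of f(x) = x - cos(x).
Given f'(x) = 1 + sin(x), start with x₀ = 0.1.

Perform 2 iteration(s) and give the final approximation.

f(x) = x - cos(x)
f'(x) = 1 + sin(x)
x₀ = 0.1

Newton-Raphson formula: x_{n+1} = x_n - f(x_n)/f'(x_n)

Iteration 1:
  f(0.100000) = -0.895004
  f'(0.100000) = 1.099833
  x_1 = 0.100000 - (-0.895004)/1.099833 = 0.913763
Iteration 2:
  f(0.913763) = 0.302993
  f'(0.913763) = 1.791808
  x_2 = 0.913763 - 0.302993/1.791808 = 0.744664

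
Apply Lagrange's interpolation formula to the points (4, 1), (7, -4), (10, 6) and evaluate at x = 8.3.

Lagrange interpolation formula:
P(x) = Σ yᵢ × Lᵢ(x)
where Lᵢ(x) = Π_{j≠i} (x - xⱼ)/(xᵢ - xⱼ)

L_0(8.3) = (8.3 - 7)/(4 - 7) × (8.3 - 10)/(4 - 10) = -0.122778
L_1(8.3) = (8.3 - 4)/(7 - 4) × (8.3 - 10)/(7 - 10) = 0.812222
L_2(8.3) = (8.3 - 4)/(10 - 4) × (8.3 - 7)/(10 - 7) = 0.310556

P(8.3) = 1×L_0(8.3) + (-4)×L_1(8.3) + 6×L_2(8.3)
P(8.3) = -1.508333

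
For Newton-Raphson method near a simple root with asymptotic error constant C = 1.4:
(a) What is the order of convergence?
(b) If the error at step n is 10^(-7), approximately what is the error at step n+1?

(a) Newton-Raphson has quadratic (order 2) convergence near simple roots.
    This means |e_{n+1}| ≈ C|e_n|².

(b) With |e_n| = 10^(-7) and C = 1.4:
    |e_{n+1}| ≈ 1.4 × (10^(-7))² = 1.4 × 10^(-14)

(a) 2 (quadratic); (b) |e_{n+1}| ≈ 1.400e-14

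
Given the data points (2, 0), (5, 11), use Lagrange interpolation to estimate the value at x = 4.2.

Lagrange interpolation formula:
P(x) = Σ yᵢ × Lᵢ(x)
where Lᵢ(x) = Π_{j≠i} (x - xⱼ)/(xᵢ - xⱼ)

L_0(4.2) = (4.2 - 5)/(2 - 5) = 0.266667
L_1(4.2) = (4.2 - 2)/(5 - 2) = 0.733333

P(4.2) = 0×L_0(4.2) + 11×L_1(4.2)
P(4.2) = 8.066667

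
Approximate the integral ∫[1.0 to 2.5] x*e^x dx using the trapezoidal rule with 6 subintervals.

f(x) = x*e^x
a = 1.0, b = 2.5, n = 6
h = (b - a)/n = 0.250000

Trapezoidal rule: (h/2)[f(x₀) + 2f(x₁) + 2f(x₂) + ... + f(xₙ)]

x_0 = 1.0000, f(x_0) = 2.718282, coefficient = 1
x_1 = 1.2500, f(x_1) = 4.362929, coefficient = 2
x_2 = 1.5000, f(x_2) = 6.722534, coefficient = 2
x_3 = 1.7500, f(x_3) = 10.070555, coefficient = 2
x_4 = 2.0000, f(x_4) = 14.778112, coefficient = 2
x_5 = 2.2500, f(x_5) = 21.347406, coefficient = 2
x_6 = 2.5000, f(x_6) = 30.456235, coefficient = 1

I ≈ (0.250000/2) × 147.737586 = 18.467198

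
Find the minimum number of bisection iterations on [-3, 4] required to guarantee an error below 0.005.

We need (b-a)/2^n ≤ 0.005
(4 - (-3))/2^n ≤ 0.005
7/2^n ≤ 0.005
2^n ≥ 1400
n ≥ log₂(1400) = 10.45
n ≥ 11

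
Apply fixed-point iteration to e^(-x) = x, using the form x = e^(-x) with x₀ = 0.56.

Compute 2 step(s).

Equation: e^(-x) = x
Fixed-point form: x = e^(-x)
x₀ = 0.56

x_1 = g(0.560000) = 0.571209
x_2 = g(0.571209) = 0.564842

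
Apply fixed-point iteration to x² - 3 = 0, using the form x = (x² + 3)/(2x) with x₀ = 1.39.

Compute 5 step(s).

Equation: x² - 3 = 0
Fixed-point form: x = (x² + 3)/(2x)
x₀ = 1.39

x_1 = g(1.390000) = 1.774137
x_2 = g(1.774137) = 1.732550
x_3 = g(1.732550) = 1.732051
x_4 = g(1.732051) = 1.732051
x_5 = g(1.732051) = 1.732051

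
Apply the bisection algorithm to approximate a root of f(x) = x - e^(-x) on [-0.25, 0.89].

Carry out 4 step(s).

f(x) = x - e^(-x)
Initial interval: [-0.25, 0.89]

Iteration 1:
  c_1 = (-0.250000 + 0.890000)/2 = 0.320000
  f(c_1) = f(0.320000) = -0.406149
  f(a) × f(c) ≥ 0, new interval: [0.320000, 0.890000]
Iteration 2:
  c_2 = (0.320000 + 0.890000)/2 = 0.605000
  f(c_2) = f(0.605000) = 0.058926
  f(a) × f(c) < 0, new interval: [0.320000, 0.605000]
Iteration 3:
  c_3 = (0.320000 + 0.605000)/2 = 0.462500
  f(c_3) = f(0.462500) = -0.167207
  f(a) × f(c) ≥ 0, new interval: [0.462500, 0.605000]
Iteration 4:
  c_4 = (0.462500 + 0.605000)/2 = 0.533750
  f(c_4) = f(0.533750) = -0.052652
  f(a) × f(c) ≥ 0, new interval: [0.533750, 0.605000]

After 4 iteration(s), the approximation is c_4 = 0.533750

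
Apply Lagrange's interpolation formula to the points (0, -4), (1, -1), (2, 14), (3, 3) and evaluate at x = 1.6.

Lagrange interpolation formula:
P(x) = Σ yᵢ × Lᵢ(x)
where Lᵢ(x) = Π_{j≠i} (x - xⱼ)/(xᵢ - xⱼ)

L_0(1.6) = (1.6 - 1)/(0 - 1) × (1.6 - 2)/(0 - 2) × (1.6 - 3)/(0 - 3) = -0.056000
L_1(1.6) = (1.6 - 0)/(1 - 0) × (1.6 - 2)/(1 - 2) × (1.6 - 3)/(1 - 3) = 0.448000
L_2(1.6) = (1.6 - 0)/(2 - 0) × (1.6 - 1)/(2 - 1) × (1.6 - 3)/(2 - 3) = 0.672000
L_3(1.6) = (1.6 - 0)/(3 - 0) × (1.6 - 1)/(3 - 1) × (1.6 - 2)/(3 - 2) = -0.064000

P(1.6) = (-4)×L_0(1.6) + (-1)×L_1(1.6) + 14×L_2(1.6) + 3×L_3(1.6)
P(1.6) = 8.992000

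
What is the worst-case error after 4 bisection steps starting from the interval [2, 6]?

Bisection error bound: |error| ≤ (b-a)/2^n
|error| ≤ (6 - 2)/2^4 = 4/2^4
|error| ≤ 0.2500000000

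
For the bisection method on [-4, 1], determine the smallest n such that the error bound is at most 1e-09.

We need (b-a)/2^n ≤ 1e-09
(1 - (-4))/2^n ≤ 1e-09
5/2^n ≤ 1e-09
2^n ≥ 5000000000
n ≥ log₂(5000000000) = 32.22
n ≥ 33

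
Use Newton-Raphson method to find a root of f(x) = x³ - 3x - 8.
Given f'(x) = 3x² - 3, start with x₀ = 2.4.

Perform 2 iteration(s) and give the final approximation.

f(x) = x³ - 3x - 8
f'(x) = 3x² - 3
x₀ = 2.4

Newton-Raphson formula: x_{n+1} = x_n - f(x_n)/f'(x_n)

Iteration 1:
  f(2.400000) = -1.376000
  f'(2.400000) = 14.280000
  x_1 = 2.400000 - (-1.376000)/14.280000 = 2.496359
Iteration 2:
  f(2.496359) = 0.067746
  f'(2.496359) = 15.695418
  x_2 = 2.496359 - 0.067746/15.695418 = 2.492042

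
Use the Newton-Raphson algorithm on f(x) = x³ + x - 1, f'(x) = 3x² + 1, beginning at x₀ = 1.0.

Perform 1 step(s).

f(x) = x³ + x - 1
f'(x) = 3x² + 1
x₀ = 1.0

Newton-Raphson formula: x_{n+1} = x_n - f(x_n)/f'(x_n)

Iteration 1:
  f(1.000000) = 1.000000
  f'(1.000000) = 4.000000
  x_1 = 1.000000 - 1.000000/4.000000 = 0.750000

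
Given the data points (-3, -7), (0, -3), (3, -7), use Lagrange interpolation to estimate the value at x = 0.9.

Lagrange interpolation formula:
P(x) = Σ yᵢ × Lᵢ(x)
where Lᵢ(x) = Π_{j≠i} (x - xⱼ)/(xᵢ - xⱼ)

L_0(0.9) = (0.9 - 0)/(-3 - 0) × (0.9 - 3)/(-3 - 3) = -0.105000
L_1(0.9) = (0.9 - (-3))/(0 - (-3)) × (0.9 - 3)/(0 - 3) = 0.910000
L_2(0.9) = (0.9 - (-3))/(3 - (-3)) × (0.9 - 0)/(3 - 0) = 0.195000

P(0.9) = (-7)×L_0(0.9) + (-3)×L_1(0.9) + (-7)×L_2(0.9)
P(0.9) = -3.360000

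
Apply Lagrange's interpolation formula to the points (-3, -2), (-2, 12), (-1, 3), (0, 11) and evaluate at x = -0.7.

Lagrange interpolation formula:
P(x) = Σ yᵢ × Lᵢ(x)
where Lᵢ(x) = Π_{j≠i} (x - xⱼ)/(xᵢ - xⱼ)

L_0(-0.7) = (-0.7 - (-2))/(-3 - (-2)) × (-0.7 - (-1))/(-3 - (-1)) × (-0.7 - 0)/(-3 - 0) = 0.045500
L_1(-0.7) = (-0.7 - (-3))/(-2 - (-3)) × (-0.7 - (-1))/(-2 - (-1)) × (-0.7 - 0)/(-2 - 0) = -0.241500
L_2(-0.7) = (-0.7 - (-3))/(-1 - (-3)) × (-0.7 - (-2))/(-1 - (-2)) × (-0.7 - 0)/(-1 - 0) = 1.046500
L_3(-0.7) = (-0.7 - (-3))/(0 - (-3)) × (-0.7 - (-2))/(0 - (-2)) × (-0.7 - (-1))/(0 - (-1)) = 0.149500

P(-0.7) = (-2)×L_0(-0.7) + 12×L_1(-0.7) + 3×L_2(-0.7) + 11×L_3(-0.7)
P(-0.7) = 1.795000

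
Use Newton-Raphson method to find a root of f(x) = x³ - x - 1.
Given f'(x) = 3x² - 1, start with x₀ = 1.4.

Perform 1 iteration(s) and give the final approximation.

f(x) = x³ - x - 1
f'(x) = 3x² - 1
x₀ = 1.4

Newton-Raphson formula: x_{n+1} = x_n - f(x_n)/f'(x_n)

Iteration 1:
  f(1.400000) = 0.344000
  f'(1.400000) = 4.880000
  x_1 = 1.400000 - 0.344000/4.880000 = 1.329508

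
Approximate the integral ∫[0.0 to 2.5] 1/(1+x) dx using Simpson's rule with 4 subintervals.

f(x) = 1/(1+x)
a = 0.0, b = 2.5, n = 4
h = (b - a)/n = 0.625000

Simpson's rule: (h/3)[f(x₀) + 4f(x₁) + 2f(x₂) + ... + f(xₙ)]

x_0 = 0.0000, f(x_0) = 1.000000, coefficient = 1
x_1 = 0.6250, f(x_1) = 0.615385, coefficient = 4
x_2 = 1.2500, f(x_2) = 0.444444, coefficient = 2
x_3 = 1.8750, f(x_3) = 0.347826, coefficient = 4
x_4 = 2.5000, f(x_4) = 0.285714, coefficient = 1

I ≈ (0.625000/3) × 6.027446 = 1.255718
Exact value: 1.252763
Error: 0.002955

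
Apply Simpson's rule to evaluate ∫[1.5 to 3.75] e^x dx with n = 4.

f(x) = e^x
a = 1.5, b = 3.75, n = 4
h = (b - a)/n = 0.562500

Simpson's rule: (h/3)[f(x₀) + 4f(x₁) + 2f(x₂) + ... + f(xₙ)]

x_0 = 1.5000, f(x_0) = 4.481689, coefficient = 1
x_1 = 2.0625, f(x_1) = 7.865609, coefficient = 4
x_2 = 2.6250, f(x_2) = 13.804574, coefficient = 2
x_3 = 3.1875, f(x_3) = 24.227782, coefficient = 4
x_4 = 3.7500, f(x_4) = 42.521082, coefficient = 1

I ≈ (0.562500/3) × 202.985485 = 38.059779
Exact value: 38.039393
Error: 0.020386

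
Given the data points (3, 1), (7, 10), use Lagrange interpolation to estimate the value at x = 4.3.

Lagrange interpolation formula:
P(x) = Σ yᵢ × Lᵢ(x)
where Lᵢ(x) = Π_{j≠i} (x - xⱼ)/(xᵢ - xⱼ)

L_0(4.3) = (4.3 - 7)/(3 - 7) = 0.675000
L_1(4.3) = (4.3 - 3)/(7 - 3) = 0.325000

P(4.3) = 1×L_0(4.3) + 10×L_1(4.3)
P(4.3) = 3.925000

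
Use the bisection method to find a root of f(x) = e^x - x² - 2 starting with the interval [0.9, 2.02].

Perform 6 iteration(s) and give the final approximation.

f(x) = e^x - x² - 2
Initial interval: [0.9, 2.02]

Iteration 1:
  c_1 = (0.900000 + 2.020000)/2 = 1.460000
  f(c_1) = f(1.460000) = 0.174360
  f(a) × f(c) < 0, new interval: [0.900000, 1.460000]
Iteration 2:
  c_2 = (0.900000 + 1.460000)/2 = 1.180000
  f(c_2) = f(1.180000) = -0.138026
  f(a) × f(c) ≥ 0, new interval: [1.180000, 1.460000]
Iteration 3:
  c_3 = (1.180000 + 1.460000)/2 = 1.320000
  f(c_3) = f(1.320000) = 0.001021
  f(a) × f(c) < 0, new interval: [1.180000, 1.320000]
Iteration 4:
  c_4 = (1.180000 + 1.320000)/2 = 1.250000
  f(c_4) = f(1.250000) = -0.072157
  f(a) × f(c) ≥ 0, new interval: [1.250000, 1.320000]
Iteration 5:
  c_5 = (1.250000 + 1.320000)/2 = 1.285000
  f(c_5) = f(1.285000) = -0.036557
  f(a) × f(c) ≥ 0, new interval: [1.285000, 1.320000]
Iteration 6:
  c_6 = (1.285000 + 1.320000)/2 = 1.302500
  f(c_6) = f(1.302500) = -0.018025
  f(a) × f(c) ≥ 0, new interval: [1.302500, 1.320000]

After 6 iteration(s), the approximation is c_6 = 1.302500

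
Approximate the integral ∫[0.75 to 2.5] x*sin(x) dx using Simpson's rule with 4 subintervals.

f(x) = x*sin(x)
a = 0.75, b = 2.5, n = 4
h = (b - a)/n = 0.437500

Simpson's rule: (h/3)[f(x₀) + 4f(x₁) + 2f(x₂) + ... + f(xₙ)]

x_0 = 0.7500, f(x_0) = 0.511229, coefficient = 1
x_1 = 1.1875, f(x_1) = 1.101331, coefficient = 4
x_2 = 1.6250, f(x_2) = 1.622613, coefficient = 2
x_3 = 2.0625, f(x_3) = 1.818155, coefficient = 4
x_4 = 2.5000, f(x_4) = 1.496180, coefficient = 1

I ≈ (0.437500/3) × 16.930582 = 2.469043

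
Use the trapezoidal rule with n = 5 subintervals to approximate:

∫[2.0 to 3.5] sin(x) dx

f(x) = sin(x)
a = 2.0, b = 3.5, n = 5
h = (b - a)/n = 0.300000

Trapezoidal rule: (h/2)[f(x₀) + 2f(x₁) + 2f(x₂) + ... + f(xₙ)]

x_0 = 2.0000, f(x_0) = 0.909297, coefficient = 1
x_1 = 2.3000, f(x_1) = 0.745705, coefficient = 2
x_2 = 2.6000, f(x_2) = 0.515501, coefficient = 2
x_3 = 2.9000, f(x_3) = 0.239249, coefficient = 2
x_4 = 3.2000, f(x_4) = -0.058374, coefficient = 2
x_5 = 3.5000, f(x_5) = -0.350783, coefficient = 1

I ≈ (0.300000/2) × 3.442678 = 0.516402
Exact value: 0.520310
Error: 0.003908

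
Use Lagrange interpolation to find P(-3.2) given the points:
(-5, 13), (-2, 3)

Lagrange interpolation formula:
P(x) = Σ yᵢ × Lᵢ(x)
where Lᵢ(x) = Π_{j≠i} (x - xⱼ)/(xᵢ - xⱼ)

L_0(-3.2) = (-3.2 - (-2))/(-5 - (-2)) = 0.400000
L_1(-3.2) = (-3.2 - (-5))/(-2 - (-5)) = 0.600000

P(-3.2) = 13×L_0(-3.2) + 3×L_1(-3.2)
P(-3.2) = 7.000000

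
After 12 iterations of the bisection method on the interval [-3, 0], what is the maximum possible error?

Bisection error bound: |error| ≤ (b-a)/2^n
|error| ≤ (0 - (-3))/2^12 = 3/2^12
|error| ≤ 0.0007324219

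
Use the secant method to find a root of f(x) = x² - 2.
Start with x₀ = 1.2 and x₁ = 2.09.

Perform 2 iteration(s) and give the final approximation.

f(x) = x² - 2
x₀ = 1.2, x₁ = 2.09

Secant formula: x_{n+1} = x_n - f(x_n)(x_n - x_{n-1})/(f(x_n) - f(x_{n-1}))

Iteration 1:
  f(1.200000) = -0.560000
  f(2.090000) = 2.368100
  x_2 = 2.090000 - 2.368100×(2.090000 - 1.200000)/(2.368100 - (-0.560000))
       = 1.370213
Iteration 2:
  f(2.090000) = 2.368100
  f(1.370213) = -0.122517
  x_3 = 1.370213 - (-0.122517)×(1.370213 - 2.090000)/(-0.122517 - 2.368100)
       = 1.405620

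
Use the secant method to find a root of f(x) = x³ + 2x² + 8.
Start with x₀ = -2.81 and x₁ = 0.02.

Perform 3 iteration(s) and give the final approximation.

f(x) = x³ + 2x² + 8
x₀ = -2.81, x₁ = 0.02

Secant formula: x_{n+1} = x_n - f(x_n)(x_n - x_{n-1})/(f(x_n) - f(x_{n-1}))

Iteration 1:
  f(-2.810000) = 1.604159
  f(0.020000) = 8.000808
  x_2 = 0.020000 - 8.000808×(0.020000 - (-2.810000))/(8.000808 - 1.604159)
       = -3.519711
Iteration 2:
  f(0.020000) = 8.000808
  f(-3.519711) = -10.826727
  x_3 = -3.519711 - (-10.826727)×(-3.519711 - 0.020000)/(-10.826727 - 8.000808)
       = -1.484209
Iteration 3:
  f(-3.519711) = -10.826727
  f(-1.484209) = 9.136224
  x_4 = -1.484209 - 9.136224×(-1.484209 - (-3.519711))/(9.136224 - (-10.826727))
       = -2.415775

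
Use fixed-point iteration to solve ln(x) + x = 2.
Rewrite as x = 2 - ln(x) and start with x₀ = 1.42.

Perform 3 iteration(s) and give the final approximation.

Equation: ln(x) + x = 2
Fixed-point form: x = 2 - ln(x)
x₀ = 1.42

x_1 = g(1.420000) = 1.649343
x_2 = g(1.649343) = 1.499623
x_3 = g(1.499623) = 1.594786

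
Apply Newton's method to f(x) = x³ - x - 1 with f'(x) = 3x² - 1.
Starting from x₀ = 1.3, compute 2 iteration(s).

f(x) = x³ - x - 1
f'(x) = 3x² - 1
x₀ = 1.3

Newton-Raphson formula: x_{n+1} = x_n - f(x_n)/f'(x_n)

Iteration 1:
  f(1.300000) = -0.103000
  f'(1.300000) = 4.070000
  x_1 = 1.300000 - (-0.103000)/4.070000 = 1.325307
Iteration 2:
  f(1.325307) = 0.002514
  f'(1.325307) = 4.269317
  x_2 = 1.325307 - 0.002514/4.269317 = 1.324718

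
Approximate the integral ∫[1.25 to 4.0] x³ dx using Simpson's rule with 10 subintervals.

f(x) = x³
a = 1.25, b = 4.0, n = 10
h = (b - a)/n = 0.275000

Simpson's rule: (h/3)[f(x₀) + 4f(x₁) + 2f(x₂) + ... + f(xₙ)]

x_0 = 1.2500, f(x_0) = 1.953125, coefficient = 1
x_1 = 1.5250, f(x_1) = 3.546578, coefficient = 4
x_2 = 1.8000, f(x_2) = 5.832000, coefficient = 2
x_3 = 2.0750, f(x_3) = 8.934172, coefficient = 4
x_4 = 2.3500, f(x_4) = 12.977875, coefficient = 2
x_5 = 2.6250, f(x_5) = 18.087891, coefficient = 4
x_6 = 2.9000, f(x_6) = 24.389000, coefficient = 2
x_7 = 3.1750, f(x_7) = 32.005984, coefficient = 4
x_8 = 3.4500, f(x_8) = 41.063625, coefficient = 2
x_9 = 3.7250, f(x_9) = 51.686703, coefficient = 4
x_10 = 4.0000, f(x_10) = 64.000000, coefficient = 1

I ≈ (0.275000/3) × 691.523438 = 63.389648
Exact value: 63.389648
Error: 0.000000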